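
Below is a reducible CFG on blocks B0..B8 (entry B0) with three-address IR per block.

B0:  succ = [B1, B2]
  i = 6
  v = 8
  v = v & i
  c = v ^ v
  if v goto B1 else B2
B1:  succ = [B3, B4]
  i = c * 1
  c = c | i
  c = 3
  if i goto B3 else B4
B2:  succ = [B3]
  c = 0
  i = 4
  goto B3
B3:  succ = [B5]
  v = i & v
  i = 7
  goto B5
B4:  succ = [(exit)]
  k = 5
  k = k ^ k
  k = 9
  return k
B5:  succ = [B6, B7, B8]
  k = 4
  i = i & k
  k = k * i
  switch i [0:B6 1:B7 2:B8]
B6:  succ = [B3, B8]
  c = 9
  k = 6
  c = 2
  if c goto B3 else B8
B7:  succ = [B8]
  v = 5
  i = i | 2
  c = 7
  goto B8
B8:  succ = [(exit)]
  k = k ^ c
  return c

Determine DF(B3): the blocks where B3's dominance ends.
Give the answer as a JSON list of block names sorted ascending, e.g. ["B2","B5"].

idom tree: B1←B0 B2←B0 B3←B0 B4←B1 B5←B3 B6←B5 B7←B5 B8←B5
Dom at joins:
  B3: preds {B1,B2,B6}: {B0,B1} ∩ {B0,B2} ∩ {B0,B3,B5,B6} = {B0}; idom=B0
  B8: preds {B5,B6,B7}: {B0,B3,B5} ∩ {B0,B3,B5,B6} ∩ {B0,B3,B5,B7} = {B0,B3,B5}; idom=B5

Frontier:
  B3←B1: walk B1 to B0
  B3←B2: walk B2 to B0
  B3←B6: walk B6→B5→B3 to B0
  B8←B5: walk · to B5
  B8←B6: walk B6 to B5
  B8←B7: walk B7 to B5
  B0: DF=∅
  B1: DF={B3}
  B2: DF={B3}
  B3: DF={B3}
  B4: DF=∅
  B5: DF={B3}
  B6: DF={B3,B8}
  B7: DF={B8}
  B8: DF=∅

DF(B3) = ["B3"]

Answer: ["B3"]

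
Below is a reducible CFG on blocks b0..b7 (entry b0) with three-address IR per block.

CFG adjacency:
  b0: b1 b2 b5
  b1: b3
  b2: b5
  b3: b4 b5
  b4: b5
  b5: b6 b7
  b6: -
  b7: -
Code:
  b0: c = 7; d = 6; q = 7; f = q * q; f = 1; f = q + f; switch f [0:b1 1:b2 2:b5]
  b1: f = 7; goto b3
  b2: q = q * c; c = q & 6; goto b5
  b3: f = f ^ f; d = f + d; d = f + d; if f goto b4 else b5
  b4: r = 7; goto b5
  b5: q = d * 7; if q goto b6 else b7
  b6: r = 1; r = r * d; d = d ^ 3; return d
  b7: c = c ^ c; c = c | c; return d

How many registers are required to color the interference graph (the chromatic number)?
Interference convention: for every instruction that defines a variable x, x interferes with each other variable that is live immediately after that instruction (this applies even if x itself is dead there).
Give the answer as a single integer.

Answer: 4

Analysis:
def/use:
  b0: def={c,d,f,q} ue=∅
  b1: def={f} ue=∅
  b2: def={c,q} ue={c,q}
  b3: def={d,f} ue={d,f}
  b4: def={r} ue=∅
  b5: def={q} ue={d}
  b6: def={d,r} ue={d}
  b7: def={c} ue={c,d}

Live sets:
  live b0: ∅→{c,d,q}
  live b1: {c,d}→{c,d,f}
  live b2: {c,d,q}→{c,d}
  live b3: {c,d,f}→{c,d}
  live b4: {c,d}→{c,d}
  live b5: {c,d}→{c,d}
  live b6: {d}→∅
  live b7: {c,d}→∅

Conflict graph:
  c: {d,f,q,r}
  d: {c,f,q,r}
  f: {c,d,q}
  q: {c,d,f}
  r: {c,d}

Registers:
  {c,d,f,q} pairwise interfere (4-clique) ⇒ χ ≥ 4
  4-colouring: c0={c}  c1={d}  c2={f,r}  c3={q}
  χ = 4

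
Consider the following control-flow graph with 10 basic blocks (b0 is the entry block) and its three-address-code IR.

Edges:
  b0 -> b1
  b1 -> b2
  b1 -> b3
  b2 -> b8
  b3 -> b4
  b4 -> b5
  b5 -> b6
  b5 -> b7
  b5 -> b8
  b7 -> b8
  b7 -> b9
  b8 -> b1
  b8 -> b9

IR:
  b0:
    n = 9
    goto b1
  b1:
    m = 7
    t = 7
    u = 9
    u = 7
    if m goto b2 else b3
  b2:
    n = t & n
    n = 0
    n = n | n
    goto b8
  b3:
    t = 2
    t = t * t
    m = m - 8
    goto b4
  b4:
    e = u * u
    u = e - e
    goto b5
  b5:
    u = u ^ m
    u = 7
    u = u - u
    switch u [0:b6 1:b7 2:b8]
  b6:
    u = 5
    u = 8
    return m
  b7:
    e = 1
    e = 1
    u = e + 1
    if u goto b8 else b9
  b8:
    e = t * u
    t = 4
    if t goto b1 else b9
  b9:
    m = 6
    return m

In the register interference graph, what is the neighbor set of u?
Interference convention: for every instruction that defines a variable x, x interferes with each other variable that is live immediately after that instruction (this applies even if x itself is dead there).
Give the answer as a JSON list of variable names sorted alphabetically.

Per-block:
  b0: {n} / ∅
  b1: {m,t,u} / ∅
  b2: {n} / {n,t}
  b3: {m,t} / {m}
  b4: {e,u} / {u}
  b5: {u} / {m,u}
  b6: {u} / {m}
  b7: {e,u} / ∅
  b8: {e,t} / {t,u}
  b9: {m} / ∅

Live sets:
  b0 li=∅ lo={n}
  b1 li={n} lo={m,n,t,u}
  b2 li={n,t,u} lo={n,t,u}
  b3 li={m,n,u} lo={m,n,t,u}
  b4 li={m,n,t,u} lo={m,n,t,u}
  b5 li={m,n,t,u} lo={m,n,t,u}
  b6 li={m} lo=∅
  b7 li={n,t} lo={n,t,u}
  b8 li={n,t,u} lo={n}
  b9 li=∅ lo=∅

Interfere edges:
  e↔{m,n,t}
  m↔{e,n,t,u}
  n↔{e,m,t,u}
  t↔{e,m,n,u}
  u↔{m,n,t}

N(u) = ["m", "n", "t"]

Answer: ["m", "n", "t"]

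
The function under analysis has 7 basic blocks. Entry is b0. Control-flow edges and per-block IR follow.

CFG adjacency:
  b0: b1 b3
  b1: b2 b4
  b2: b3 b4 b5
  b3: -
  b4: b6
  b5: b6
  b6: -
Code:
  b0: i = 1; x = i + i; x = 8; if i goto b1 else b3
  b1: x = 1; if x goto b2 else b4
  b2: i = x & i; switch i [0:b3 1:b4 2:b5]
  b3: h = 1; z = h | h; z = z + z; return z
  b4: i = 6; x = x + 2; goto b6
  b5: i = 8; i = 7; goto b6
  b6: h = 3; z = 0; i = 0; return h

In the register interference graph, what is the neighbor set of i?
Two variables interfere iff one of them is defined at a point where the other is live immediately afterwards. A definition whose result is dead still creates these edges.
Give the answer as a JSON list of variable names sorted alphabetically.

Answer: ["h", "x"]

Derivation:
Block summaries:
  b0 def {i,x} use ∅
  b1 def {x} use ∅
  b2 def {i} use {i,x}
  b3 def {h,z} use ∅
  b4 def {i,x} use {x}
  b5 def {i} use ∅
  b6 def {h,i,z} use ∅

Backward fixpoint:
  b0 li=∅ lo={i}
  b1 li={i} lo={i,x}
  b2 li={i,x} lo={x}
  b3 li=∅ lo=∅
  b4 li={x} lo=∅
  b5 li=∅ lo=∅
  b6 li=∅ lo=∅

Interference:
  h↔{i,z}
  i↔{h,x}
  x↔{i}
  z↔{h}

N(i) = ["h", "x"]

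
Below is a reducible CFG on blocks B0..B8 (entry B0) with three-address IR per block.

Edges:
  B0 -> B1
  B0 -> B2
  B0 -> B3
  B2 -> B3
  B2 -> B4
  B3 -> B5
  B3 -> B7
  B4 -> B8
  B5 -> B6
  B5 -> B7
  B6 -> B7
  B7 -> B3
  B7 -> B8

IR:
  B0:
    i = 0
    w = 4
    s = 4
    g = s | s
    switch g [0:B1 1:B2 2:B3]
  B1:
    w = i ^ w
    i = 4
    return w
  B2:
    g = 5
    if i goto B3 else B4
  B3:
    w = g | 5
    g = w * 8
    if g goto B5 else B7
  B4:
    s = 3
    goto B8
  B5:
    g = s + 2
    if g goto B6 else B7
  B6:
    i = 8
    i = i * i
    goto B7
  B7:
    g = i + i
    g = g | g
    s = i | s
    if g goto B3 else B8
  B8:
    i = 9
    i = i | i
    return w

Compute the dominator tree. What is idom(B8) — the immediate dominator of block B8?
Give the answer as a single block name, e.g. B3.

Answer: B0

Analysis:
idom tree: B1←B0 B2←B0 B3←B0 B4←B2 B5←B3 B6←B5 B7←B3 B8←B0
Dom at joins:
  B3: preds {B0,B2,B7}: {B0} ∩ {B0,B2} ∩ {B0,B3,B7} = {B0}; idom=B0
  B7: preds {B3,B5,B6}: {B0,B3} ∩ {B0,B3,B5} ∩ {B0,B3,B5,B6} = {B0,B3}; idom=B3
  B8: preds {B4,B7}: {B0,B2,B4} ∩ {B0,B3,B7} = {B0}; idom=B0

idom(B8) = B0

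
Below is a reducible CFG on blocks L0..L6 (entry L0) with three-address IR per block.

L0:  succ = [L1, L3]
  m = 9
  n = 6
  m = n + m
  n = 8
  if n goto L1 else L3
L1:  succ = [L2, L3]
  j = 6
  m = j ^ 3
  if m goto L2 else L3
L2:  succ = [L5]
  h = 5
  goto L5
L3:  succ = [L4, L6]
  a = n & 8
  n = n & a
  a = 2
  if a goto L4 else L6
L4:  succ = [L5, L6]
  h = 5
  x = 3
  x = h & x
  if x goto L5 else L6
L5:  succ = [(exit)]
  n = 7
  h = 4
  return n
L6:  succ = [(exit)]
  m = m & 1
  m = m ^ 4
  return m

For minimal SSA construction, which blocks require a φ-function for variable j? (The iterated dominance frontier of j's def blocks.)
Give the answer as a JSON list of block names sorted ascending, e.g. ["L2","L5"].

Answer: ["L3", "L5"]

Analysis:
idom tree: L1←L0 L2←L1 L3←L0 L4←L3 L5←L0 L6←L3
Dom at joins:
  L3: preds {L0,L1}: {L0} ∩ {L0,L1} = {L0}; idom=L0
  L5: preds {L2,L4}: {L0,L1,L2} ∩ {L0,L3,L4} = {L0}; idom=L0
  L6: preds {L3,L4}: {L0,L3} ∩ {L0,L3,L4} = {L0,L3}; idom=L3

Frontier:
  join L3 pred L0: · stop@L0
  join L3 pred L1: L1 stop@L0
  join L5 pred L2: L2→L1 stop@L0
  join L5 pred L4: L4→L3 stop@L0
  join L6 pred L3: · stop@L3
  join L6 pred L4: L4 stop@L3
  L0 → ∅
  L1 → {L3,L5}
  L2 → {L5}
  L3 → {L5}
  L4 → {L5,L6}
  L5 → ∅
  L6 → ∅

φ for j: defs {L1}
  DF⁺ = {L3,L5}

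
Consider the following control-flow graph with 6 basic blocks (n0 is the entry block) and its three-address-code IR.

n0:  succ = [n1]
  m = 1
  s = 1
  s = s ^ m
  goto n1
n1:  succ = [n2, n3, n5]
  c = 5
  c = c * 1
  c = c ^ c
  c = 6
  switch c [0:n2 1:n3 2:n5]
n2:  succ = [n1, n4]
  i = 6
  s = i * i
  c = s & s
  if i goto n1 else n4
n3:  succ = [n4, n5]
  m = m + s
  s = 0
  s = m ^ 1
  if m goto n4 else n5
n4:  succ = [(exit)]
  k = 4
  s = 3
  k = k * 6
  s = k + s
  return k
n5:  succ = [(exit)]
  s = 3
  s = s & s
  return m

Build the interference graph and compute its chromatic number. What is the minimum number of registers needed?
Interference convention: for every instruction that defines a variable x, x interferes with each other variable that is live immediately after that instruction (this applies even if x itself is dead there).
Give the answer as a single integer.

Answer: 4

Working:
Block summaries:
  n0 def {m,s} use ∅
  n1 def {c} use ∅
  n2 def {c,i,s} use ∅
  n3 def {m,s} use {m,s}
  n4 def {k,s} use ∅
  n5 def {s} use {m}

Backward fixpoint:
  n0: in=∅ out={m,s}
  n1: in={m,s} out={m,s}
  n2: in={m} out={m,s}
  n3: in={m,s} out={m}
  n4: in=∅ out=∅
  n5: in={m} out=∅

Conflict graph:
  c — {i,m,s}
  i — {c,m,s}
  k — {s}
  m — {c,i,s}
  s — {c,i,k,m}

Registers:
  clique {c,i,m,s} ⇒ need ≥ 4
  assign c→R1 i→R2 k→R1 m→R3 s→R0 — no edge inside a register ⇒ χ ≤ 4
  χ = 4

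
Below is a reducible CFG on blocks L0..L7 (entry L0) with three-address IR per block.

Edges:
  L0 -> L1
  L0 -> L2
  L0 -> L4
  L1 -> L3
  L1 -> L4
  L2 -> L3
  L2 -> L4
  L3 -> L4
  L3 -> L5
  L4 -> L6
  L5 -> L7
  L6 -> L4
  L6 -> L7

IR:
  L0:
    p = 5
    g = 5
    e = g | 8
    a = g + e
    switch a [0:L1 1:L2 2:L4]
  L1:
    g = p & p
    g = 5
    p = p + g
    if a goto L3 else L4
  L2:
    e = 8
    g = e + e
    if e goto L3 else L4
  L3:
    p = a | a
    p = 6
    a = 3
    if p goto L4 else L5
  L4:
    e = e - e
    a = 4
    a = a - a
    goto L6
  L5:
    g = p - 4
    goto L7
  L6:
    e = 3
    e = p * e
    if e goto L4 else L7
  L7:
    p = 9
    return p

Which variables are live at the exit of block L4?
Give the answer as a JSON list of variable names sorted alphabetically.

Per-block:
  L0: def={a,e,g,p} ue=∅
  L1: def={g,p} ue={a,p}
  L2: def={e,g} ue=∅
  L3: def={a,p} ue={a}
  L4: def={a,e} ue={e}
  L5: def={g} ue={p}
  L6: def={e} ue={p}
  L7: def={p} ue=∅

Backward fixpoint:
  L0 li=∅ lo={a,e,p}
  L1 li={a,e,p} lo={a,e,p}
  L2 li={a,p} lo={a,e,p}
  L3 li={a,e} lo={e,p}
  L4 li={e,p} lo={p}
  L5 li={p} lo=∅
  L6 li={p} lo={e,p}
  L7 li=∅ lo=∅

live-out(L4) = ["p"]

Answer: ["p"]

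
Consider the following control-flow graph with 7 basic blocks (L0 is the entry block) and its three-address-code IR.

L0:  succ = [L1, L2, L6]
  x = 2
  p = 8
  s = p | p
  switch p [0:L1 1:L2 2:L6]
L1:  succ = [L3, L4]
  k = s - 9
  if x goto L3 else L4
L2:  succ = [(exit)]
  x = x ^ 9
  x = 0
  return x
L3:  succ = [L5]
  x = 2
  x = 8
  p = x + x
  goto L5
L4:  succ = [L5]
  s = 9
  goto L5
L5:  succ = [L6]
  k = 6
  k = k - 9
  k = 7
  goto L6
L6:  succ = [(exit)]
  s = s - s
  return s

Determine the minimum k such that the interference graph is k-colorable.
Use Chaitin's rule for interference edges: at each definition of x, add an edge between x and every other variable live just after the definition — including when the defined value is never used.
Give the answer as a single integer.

Answer: 3

Analysis:
Block summaries:
  L0: {p,s,x} / ∅
  L1: {k} / {s,x}
  L2: {x} / {x}
  L3: {p,x} / ∅
  L4: {s} / ∅
  L5: {k} / ∅
  L6: {s} / {s}

Liveness:
  L0 li=∅ lo={s,x}
  L1 li={s,x} lo={s}
  L2 li={x} lo=∅
  L3 li={s} lo={s}
  L4 li=∅ lo={s}
  L5 li={s} lo={s}
  L6 li={s} lo=∅

Conflict graph:
  k: {s,x}
  p: {s,x}
  s: {k,p,x}
  x: {k,p,s}

Registers:
  lower bound: {k,s,x} mutually conflict ⇒ χ ≥ 3
  3-colouring: R0={s}  R1={x}  R2={k,p}
  χ = 3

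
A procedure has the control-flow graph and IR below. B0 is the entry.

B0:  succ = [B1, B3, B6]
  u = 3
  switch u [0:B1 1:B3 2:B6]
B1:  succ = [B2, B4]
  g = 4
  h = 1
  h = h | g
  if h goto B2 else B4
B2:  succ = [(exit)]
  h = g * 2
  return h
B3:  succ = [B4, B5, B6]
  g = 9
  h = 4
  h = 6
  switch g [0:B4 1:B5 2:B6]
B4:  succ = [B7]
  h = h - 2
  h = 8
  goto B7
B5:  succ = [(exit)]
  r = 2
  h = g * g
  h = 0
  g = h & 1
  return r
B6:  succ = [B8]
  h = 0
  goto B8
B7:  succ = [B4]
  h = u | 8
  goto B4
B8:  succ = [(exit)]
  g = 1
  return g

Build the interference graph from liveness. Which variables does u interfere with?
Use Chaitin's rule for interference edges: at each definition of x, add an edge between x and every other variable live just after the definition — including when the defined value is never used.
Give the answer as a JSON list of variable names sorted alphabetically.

Answer: ["g", "h"]

Derivation:
Block summaries:
  B0: {u} / ∅
  B1: {g,h} / ∅
  B2: {h} / {g}
  B3: {g,h} / ∅
  B4: {h} / {h}
  B5: {g,h,r} / {g}
  B6: {h} / ∅
  B7: {h} / {u}
  B8: {g} / ∅

Backward fixpoint:
  B0 li=∅ lo={u}
  B1 li={u} lo={g,h,u}
  B2 li={g} lo=∅
  B3 li={u} lo={g,h,u}
  B4 li={h,u} lo={u}
  B5 li={g} lo=∅
  B6 li=∅ lo=∅
  B7 li={u} lo={h,u}
  B8 li=∅ lo=∅

Interference:
  g — {h,r,u}
  h — {g,r,u}
  r — {g,h}
  u — {g,h}

N(u) = ["g", "h"]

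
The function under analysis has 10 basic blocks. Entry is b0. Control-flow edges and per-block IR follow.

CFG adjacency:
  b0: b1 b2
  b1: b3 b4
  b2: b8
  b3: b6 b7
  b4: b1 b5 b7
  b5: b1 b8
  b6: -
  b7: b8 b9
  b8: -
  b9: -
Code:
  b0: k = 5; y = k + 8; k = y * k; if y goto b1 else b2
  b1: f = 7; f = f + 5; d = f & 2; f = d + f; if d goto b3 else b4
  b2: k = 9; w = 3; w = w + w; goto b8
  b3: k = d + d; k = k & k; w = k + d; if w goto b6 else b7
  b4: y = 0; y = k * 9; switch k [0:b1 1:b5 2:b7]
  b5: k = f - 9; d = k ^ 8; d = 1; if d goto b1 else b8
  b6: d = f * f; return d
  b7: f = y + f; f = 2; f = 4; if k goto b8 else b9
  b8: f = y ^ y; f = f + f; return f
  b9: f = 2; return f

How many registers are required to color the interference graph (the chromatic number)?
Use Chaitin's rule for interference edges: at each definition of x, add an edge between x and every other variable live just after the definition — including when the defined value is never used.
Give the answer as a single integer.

Answer: 4

Working:
def/use:
  b0 def {k,y} use ∅
  b1 def {d,f} use ∅
  b2 def {k,w} use ∅
  b3 def {k,w} use {d}
  b4 def {y} use {k}
  b5 def {d,k} use {f}
  b6 def {d} use {f}
  b7 def {f} use {f,k,y}
  b8 def {f} use {y}
  b9 def {f} use ∅

Live sets:
  b0 li=∅ lo={k,y}
  b1 li={k,y} lo={d,f,k,y}
  b2 li={y} lo={y}
  b3 li={d,f,y} lo={f,k,y}
  b4 li={f,k} lo={f,k,y}
  b5 li={f,y} lo={k,y}
  b6 li={f} lo=∅
  b7 li={f,k,y} lo={y}
  b8 li={y} lo=∅
  b9 li=∅ lo=∅

Interfere edges:
  d↔{f,k,y}
  f↔{d,k,w,y}
  k↔{d,f,w,y}
  w↔{f,k,y}
  y↔{d,f,k,w}

Chromatic number:
  lower bound: {d,f,k,y} mutually conflict ⇒ χ ≥ 4
  4-colouring: R0={f}  R1={k}  R2={y}  R3={d,w}
  χ = 4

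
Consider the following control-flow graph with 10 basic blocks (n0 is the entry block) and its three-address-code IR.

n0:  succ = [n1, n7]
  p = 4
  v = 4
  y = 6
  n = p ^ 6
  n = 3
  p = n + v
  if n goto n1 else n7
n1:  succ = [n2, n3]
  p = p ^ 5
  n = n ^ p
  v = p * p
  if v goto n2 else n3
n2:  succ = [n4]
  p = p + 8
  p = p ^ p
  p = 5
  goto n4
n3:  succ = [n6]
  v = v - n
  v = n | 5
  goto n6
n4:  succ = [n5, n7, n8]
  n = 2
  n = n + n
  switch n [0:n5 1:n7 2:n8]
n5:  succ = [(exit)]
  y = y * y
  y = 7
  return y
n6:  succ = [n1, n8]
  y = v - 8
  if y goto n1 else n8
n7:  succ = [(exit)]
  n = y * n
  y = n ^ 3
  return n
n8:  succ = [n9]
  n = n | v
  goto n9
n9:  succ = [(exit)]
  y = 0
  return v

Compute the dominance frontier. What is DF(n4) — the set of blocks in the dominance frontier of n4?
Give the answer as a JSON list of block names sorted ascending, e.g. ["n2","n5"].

Answer: ["n7", "n8"]

Working:
idom tree: n1←n0 n2←n1 n3←n1 n4←n2 n5←n4 n6←n3 n7←n0 n8←n1 n9←n8
Join-block Dom:
  n1: preds {n0,n6}: {n0} ∩ {n0,n1,n3,n6} = {n0}; idom=n0
  n7: preds {n0,n4}: {n0} ∩ {n0,n1,n2,n4} = {n0}; idom=n0
  n8: preds {n4,n6}: {n0,n1,n2,n4} ∩ {n0,n1,n3,n6} = {n0,n1}; idom=n1

Frontier:
  n1←n0: walk · to n0
  n1←n6: walk n6→n3→n1 to n0
  n7←n0: walk · to n0
  n7←n4: walk n4→n2→n1 to n0
  n8←n4: walk n4→n2 to n1
  n8←n6: walk n6→n3 to n1
  DF(n0)=∅
  DF(n1)={n1,n7}
  DF(n2)={n7,n8}
  DF(n3)={n1,n8}
  DF(n4)={n7,n8}
  DF(n5)=∅
  DF(n6)={n1,n8}
  DF(n7)=∅
  DF(n8)=∅
  DF(n9)=∅

DF(n4) = ["n7", "n8"]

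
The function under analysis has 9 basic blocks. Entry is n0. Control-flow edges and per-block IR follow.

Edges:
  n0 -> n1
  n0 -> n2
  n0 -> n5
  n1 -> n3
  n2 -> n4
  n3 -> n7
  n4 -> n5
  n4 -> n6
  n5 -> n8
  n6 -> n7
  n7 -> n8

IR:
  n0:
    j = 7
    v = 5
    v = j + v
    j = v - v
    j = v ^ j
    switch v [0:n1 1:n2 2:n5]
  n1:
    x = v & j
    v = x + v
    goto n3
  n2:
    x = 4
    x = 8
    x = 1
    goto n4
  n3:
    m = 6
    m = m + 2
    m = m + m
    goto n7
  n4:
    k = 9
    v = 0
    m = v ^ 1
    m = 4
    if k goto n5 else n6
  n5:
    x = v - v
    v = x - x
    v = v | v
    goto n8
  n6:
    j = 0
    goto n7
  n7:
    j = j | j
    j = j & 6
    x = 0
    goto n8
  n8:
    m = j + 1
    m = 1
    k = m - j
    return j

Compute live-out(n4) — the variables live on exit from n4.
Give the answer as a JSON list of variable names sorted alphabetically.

Answer: ["j", "v"]

Working:
Per-block:
  n0: def={j,v} ue=∅
  n1: def={v,x} ue={j,v}
  n2: def={x} ue=∅
  n3: def={m} ue=∅
  n4: def={k,m,v} ue=∅
  n5: def={v,x} ue={v}
  n6: def={j} ue=∅
  n7: def={j,x} ue={j}
  n8: def={k,m} ue={j}

Backward fixpoint:
  live n0: ∅→{j,v}
  live n1: {j,v}→{j}
  live n2: {j}→{j}
  live n3: {j}→{j}
  live n4: {j}→{j,v}
  live n5: {j,v}→{j}
  live n6: ∅→{j}
  live n7: {j}→{j}
  live n8: {j}→∅

live-out(n4) = ["j", "v"]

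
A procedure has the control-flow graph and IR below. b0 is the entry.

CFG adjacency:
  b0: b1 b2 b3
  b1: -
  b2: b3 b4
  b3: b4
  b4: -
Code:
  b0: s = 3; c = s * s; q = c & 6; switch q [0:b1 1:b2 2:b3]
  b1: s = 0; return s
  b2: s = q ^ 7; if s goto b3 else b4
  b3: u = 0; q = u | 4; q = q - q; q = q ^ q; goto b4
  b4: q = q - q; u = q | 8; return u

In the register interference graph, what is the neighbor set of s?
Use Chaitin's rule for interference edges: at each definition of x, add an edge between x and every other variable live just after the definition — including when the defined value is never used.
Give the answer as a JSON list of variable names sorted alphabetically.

Block summaries:
  b0: {c,q,s} / ∅
  b1: {s} / ∅
  b2: {s} / {q}
  b3: {q,u} / ∅
  b4: {q,u} / {q}

Live sets:
  live b0: ∅→{q}
  live b1: ∅→∅
  live b2: {q}→{q}
  live b3: ∅→{q}
  live b4: {q}→∅

Interfere edges:
  c↔∅
  q↔{s}
  s↔{q}
  u↔∅

N(s) = ["q"]

Answer: ["q"]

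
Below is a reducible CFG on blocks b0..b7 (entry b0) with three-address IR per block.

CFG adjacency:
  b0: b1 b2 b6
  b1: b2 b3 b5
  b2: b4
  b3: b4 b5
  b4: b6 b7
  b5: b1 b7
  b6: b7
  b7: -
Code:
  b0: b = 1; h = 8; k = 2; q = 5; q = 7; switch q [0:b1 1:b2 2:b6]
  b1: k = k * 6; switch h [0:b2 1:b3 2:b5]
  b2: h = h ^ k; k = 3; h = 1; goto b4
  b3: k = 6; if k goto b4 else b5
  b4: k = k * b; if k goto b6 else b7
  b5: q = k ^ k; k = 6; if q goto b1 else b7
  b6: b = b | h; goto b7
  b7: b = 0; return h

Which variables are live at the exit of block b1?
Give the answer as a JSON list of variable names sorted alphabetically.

Answer: ["b", "h", "k"]

Derivation:
Block summaries:
  b0: def={b,h,k,q} ue=∅
  b1: def={k} ue={h,k}
  b2: def={h,k} ue={h,k}
  b3: def={k} ue=∅
  b4: def={k} ue={b,k}
  b5: def={k,q} ue={k}
  b6: def={b} ue={b,h}
  b7: def={b} ue={h}

Backward fixpoint:
  live b0: ∅→{b,h,k}
  live b1: {b,h,k}→{b,h,k}
  live b2: {b,h,k}→{b,h,k}
  live b3: {b,h}→{b,h,k}
  live b4: {b,h,k}→{b,h}
  live b5: {b,h,k}→{b,h,k}
  live b6: {b,h}→{h}
  live b7: {h}→∅

live-out(b1) = ["b", "h", "k"]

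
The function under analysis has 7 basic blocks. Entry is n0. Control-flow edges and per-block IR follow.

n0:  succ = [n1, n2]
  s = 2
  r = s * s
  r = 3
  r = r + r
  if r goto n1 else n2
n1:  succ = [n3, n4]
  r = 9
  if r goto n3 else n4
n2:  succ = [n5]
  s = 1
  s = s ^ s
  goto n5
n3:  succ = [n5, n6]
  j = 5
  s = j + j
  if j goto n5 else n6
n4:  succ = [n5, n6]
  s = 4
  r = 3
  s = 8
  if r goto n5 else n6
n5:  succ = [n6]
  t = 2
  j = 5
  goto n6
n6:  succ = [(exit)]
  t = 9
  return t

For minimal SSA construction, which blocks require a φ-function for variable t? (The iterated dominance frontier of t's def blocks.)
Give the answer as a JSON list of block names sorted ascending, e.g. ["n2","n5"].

Answer: ["n6"]

Derivation:
idom tree: n1←n0 n2←n0 n3←n1 n4←n1 n5←n0 n6←n0
Dom at joins:
  n5: preds {n2,n3,n4}: {n0,n2} ∩ {n0,n1,n3} ∩ {n0,n1,n4} = {n0}; idom=n0
  n6: preds {n3,n4,n5}: {n0,n1,n3} ∩ {n0,n1,n4} ∩ {n0,n5} = {n0}; idom=n0

Frontier:
  join n5 pred n2: n2 stop@n0
  join n5 pred n3: n3→n1 stop@n0
  join n5 pred n4: n4→n1 stop@n0
  join n6 pred n3: n3→n1 stop@n0
  join n6 pred n4: n4→n1 stop@n0
  join n6 pred n5: n5 stop@n0
  n0 → ∅
  n1 → {n5,n6}
  n2 → {n5}
  n3 → {n5,n6}
  n4 → {n5,n6}
  n5 → {n6}
  n6 → ∅

φ for t: defs {n5,n6}
  DF⁺ = {n6}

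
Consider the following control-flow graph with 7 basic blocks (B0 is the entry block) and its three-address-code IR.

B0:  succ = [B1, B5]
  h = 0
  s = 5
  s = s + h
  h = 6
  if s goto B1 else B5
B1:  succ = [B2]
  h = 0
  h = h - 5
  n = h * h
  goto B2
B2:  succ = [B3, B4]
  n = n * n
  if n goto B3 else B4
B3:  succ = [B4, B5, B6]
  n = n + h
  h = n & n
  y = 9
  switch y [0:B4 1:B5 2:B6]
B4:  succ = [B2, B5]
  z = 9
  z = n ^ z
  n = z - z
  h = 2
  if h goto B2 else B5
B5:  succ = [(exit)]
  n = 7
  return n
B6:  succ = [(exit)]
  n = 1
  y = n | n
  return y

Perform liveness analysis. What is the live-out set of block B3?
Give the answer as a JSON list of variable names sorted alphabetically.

Block summaries:
  B0: def={h,s} ue=∅
  B1: def={h,n} ue=∅
  B2: def={n} ue={n}
  B3: def={h,n,y} ue={h,n}
  B4: def={h,n,z} ue={n}
  B5: def={n} ue=∅
  B6: def={n,y} ue=∅

Backward fixpoint:
  B0: in=∅ out=∅
  B1: in=∅ out={h,n}
  B2: in={h,n} out={h,n}
  B3: in={h,n} out={n}
  B4: in={n} out={h,n}
  B5: in=∅ out=∅
  B6: in=∅ out=∅

live-out(B3) = ["n"]

Answer: ["n"]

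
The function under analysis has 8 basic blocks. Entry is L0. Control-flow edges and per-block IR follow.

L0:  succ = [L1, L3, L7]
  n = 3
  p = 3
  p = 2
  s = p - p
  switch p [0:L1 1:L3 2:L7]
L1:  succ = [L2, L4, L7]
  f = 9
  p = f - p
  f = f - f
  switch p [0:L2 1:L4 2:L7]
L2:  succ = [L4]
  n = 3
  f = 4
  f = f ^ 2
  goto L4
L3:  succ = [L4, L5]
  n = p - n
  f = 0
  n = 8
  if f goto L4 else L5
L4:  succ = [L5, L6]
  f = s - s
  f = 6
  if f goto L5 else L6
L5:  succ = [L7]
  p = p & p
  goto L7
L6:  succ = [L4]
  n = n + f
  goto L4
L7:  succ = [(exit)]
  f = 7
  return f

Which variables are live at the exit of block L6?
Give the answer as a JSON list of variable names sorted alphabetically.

Answer: ["n", "p", "s"]

Analysis:
Per-block:
  L0: {n,p,s} / ∅
  L1: {f,p} / {p}
  L2: {f,n} / ∅
  L3: {f,n} / {n,p}
  L4: {f} / {s}
  L5: {p} / {p}
  L6: {n} / {f,n}
  L7: {f} / ∅

Live sets:
  live L0: ∅→{n,p,s}
  live L1: {n,p,s}→{n,p,s}
  live L2: {p,s}→{n,p,s}
  live L3: {n,p,s}→{n,p,s}
  live L4: {n,p,s}→{f,n,p,s}
  live L5: {p}→∅
  live L6: {f,n,p,s}→{n,p,s}
  live L7: ∅→∅

live-out(L6) = ["n", "p", "s"]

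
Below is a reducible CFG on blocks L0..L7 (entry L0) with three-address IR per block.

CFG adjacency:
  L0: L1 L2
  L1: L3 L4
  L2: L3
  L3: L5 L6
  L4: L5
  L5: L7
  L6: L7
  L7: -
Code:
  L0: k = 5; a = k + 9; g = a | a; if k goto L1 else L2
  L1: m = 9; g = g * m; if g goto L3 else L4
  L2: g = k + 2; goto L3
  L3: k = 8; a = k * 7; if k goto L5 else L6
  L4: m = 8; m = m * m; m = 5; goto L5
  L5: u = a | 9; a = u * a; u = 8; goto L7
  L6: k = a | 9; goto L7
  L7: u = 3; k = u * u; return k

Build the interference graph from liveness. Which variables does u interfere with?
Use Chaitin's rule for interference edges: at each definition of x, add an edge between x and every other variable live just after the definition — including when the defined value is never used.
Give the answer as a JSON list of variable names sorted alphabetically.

Block summaries:
  L0: def={a,g,k} ue=∅
  L1: def={g,m} ue={g}
  L2: def={g} ue={k}
  L3: def={a,k} ue=∅
  L4: def={m} ue=∅
  L5: def={a,u} ue={a}
  L6: def={k} ue={a}
  L7: def={k,u} ue=∅

Backward fixpoint:
  L0 li=∅ lo={a,g,k}
  L1 li={a,g} lo={a}
  L2 li={k} lo=∅
  L3 li=∅ lo={a}
  L4 li={a} lo={a}
  L5 li={a} lo=∅
  L6 li={a} lo=∅
  L7 li=∅ lo=∅

Interfere edges:
  a — {g,k,m,u}
  g — {a,k,m}
  k — {a,g}
  m — {a,g}
  u — {a}

N(u) = ["a"]

Answer: ["a"]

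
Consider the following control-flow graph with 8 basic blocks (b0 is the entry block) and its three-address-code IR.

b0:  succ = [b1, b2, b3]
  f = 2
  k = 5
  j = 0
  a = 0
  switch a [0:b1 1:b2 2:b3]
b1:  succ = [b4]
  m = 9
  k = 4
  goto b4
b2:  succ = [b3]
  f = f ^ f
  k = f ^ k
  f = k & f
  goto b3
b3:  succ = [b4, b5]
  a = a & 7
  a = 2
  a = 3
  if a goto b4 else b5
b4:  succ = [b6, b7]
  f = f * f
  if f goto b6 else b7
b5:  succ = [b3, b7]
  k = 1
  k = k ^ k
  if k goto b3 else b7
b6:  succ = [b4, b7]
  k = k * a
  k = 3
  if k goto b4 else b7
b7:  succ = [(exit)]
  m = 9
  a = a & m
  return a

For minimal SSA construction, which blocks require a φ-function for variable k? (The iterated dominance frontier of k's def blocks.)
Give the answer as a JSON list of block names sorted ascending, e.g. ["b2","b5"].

idom tree: b1←b0 b2←b0 b3←b0 b4←b0 b5←b3 b6←b4 b7←b0
Dom∩ at merges:
  b3: preds {b0,b2,b5}: {b0} ∩ {b0,b2} ∩ {b0,b3,b5} = {b0}; idom=b0
  b4: preds {b1,b3,b6}: {b0,b1} ∩ {b0,b3} ∩ {b0,b4,b6} = {b0}; idom=b0
  b7: preds {b4,b5,b6}: {b0,b4} ∩ {b0,b3,b5} ∩ {b0,b4,b6} = {b0}; idom=b0

DF derivation:
  b3←b0: walk · to b0
  b3←b2: walk b2 to b0
  b3←b5: walk b5→b3 to b0
  b4←b1: walk b1 to b0
  b4←b3: walk b3 to b0
  b4←b6: walk b6→b4 to b0
  b7←b4: walk b4 to b0
  b7←b5: walk b5→b3 to b0
  b7←b6: walk b6→b4 to b0
  b0 → ∅
  b1 → {b4}
  b2 → {b3}
  b3 → {b3,b4,b7}
  b4 → {b4,b7}
  b5 → {b3,b7}
  b6 → {b4,b7}
  b7 → ∅

φ for k: defs {b0,b1,b2,b5,b6}
  DF⁺ = {b3,b4,b7}

Answer: ["b3", "b4", "b7"]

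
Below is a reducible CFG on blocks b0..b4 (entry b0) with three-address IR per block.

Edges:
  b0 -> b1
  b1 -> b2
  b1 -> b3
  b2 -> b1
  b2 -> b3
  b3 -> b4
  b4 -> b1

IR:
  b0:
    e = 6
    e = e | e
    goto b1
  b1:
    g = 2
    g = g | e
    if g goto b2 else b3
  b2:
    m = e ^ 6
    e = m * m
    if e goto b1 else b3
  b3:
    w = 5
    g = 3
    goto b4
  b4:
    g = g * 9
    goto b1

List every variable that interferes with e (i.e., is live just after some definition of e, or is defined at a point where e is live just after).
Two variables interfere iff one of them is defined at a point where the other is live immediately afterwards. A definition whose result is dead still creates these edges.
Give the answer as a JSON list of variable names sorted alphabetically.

Per-block:
  b0: def={e} ue=∅
  b1: def={g} ue={e}
  b2: def={e,m} ue={e}
  b3: def={g,w} ue=∅
  b4: def={g} ue={g}

Backward fixpoint:
  b0: in=∅ out={e}
  b1: in={e} out={e}
  b2: in={e} out={e}
  b3: in={e} out={e,g}
  b4: in={e,g} out={e}

Conflict graph:
  e↔{g,w}
  g↔{e}
  m↔∅
  w↔{e}

N(e) = ["g", "w"]

Answer: ["g", "w"]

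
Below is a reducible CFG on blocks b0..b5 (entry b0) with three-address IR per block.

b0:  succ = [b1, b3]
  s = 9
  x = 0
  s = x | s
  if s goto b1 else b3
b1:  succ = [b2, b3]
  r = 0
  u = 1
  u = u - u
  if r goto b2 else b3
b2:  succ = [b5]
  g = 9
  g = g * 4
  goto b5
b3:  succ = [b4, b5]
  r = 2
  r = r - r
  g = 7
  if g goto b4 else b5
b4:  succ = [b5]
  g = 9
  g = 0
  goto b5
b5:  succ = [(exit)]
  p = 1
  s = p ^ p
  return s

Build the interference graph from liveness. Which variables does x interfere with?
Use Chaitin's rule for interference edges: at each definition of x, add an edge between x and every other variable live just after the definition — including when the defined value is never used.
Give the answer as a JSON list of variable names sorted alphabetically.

def/use:
  b0: def={s,x} ue=∅
  b1: def={r,u} ue=∅
  b2: def={g} ue=∅
  b3: def={g,r} ue=∅
  b4: def={g} ue=∅
  b5: def={p,s} ue=∅

Backward fixpoint:
  live b0: ∅→∅
  live b1: ∅→∅
  live b2: ∅→∅
  live b3: ∅→∅
  live b4: ∅→∅
  live b5: ∅→∅

Interference:
  g: ∅
  p: ∅
  r: {u}
  s: {x}
  u: {r}
  x: {s}

N(x) = ["s"]

Answer: ["s"]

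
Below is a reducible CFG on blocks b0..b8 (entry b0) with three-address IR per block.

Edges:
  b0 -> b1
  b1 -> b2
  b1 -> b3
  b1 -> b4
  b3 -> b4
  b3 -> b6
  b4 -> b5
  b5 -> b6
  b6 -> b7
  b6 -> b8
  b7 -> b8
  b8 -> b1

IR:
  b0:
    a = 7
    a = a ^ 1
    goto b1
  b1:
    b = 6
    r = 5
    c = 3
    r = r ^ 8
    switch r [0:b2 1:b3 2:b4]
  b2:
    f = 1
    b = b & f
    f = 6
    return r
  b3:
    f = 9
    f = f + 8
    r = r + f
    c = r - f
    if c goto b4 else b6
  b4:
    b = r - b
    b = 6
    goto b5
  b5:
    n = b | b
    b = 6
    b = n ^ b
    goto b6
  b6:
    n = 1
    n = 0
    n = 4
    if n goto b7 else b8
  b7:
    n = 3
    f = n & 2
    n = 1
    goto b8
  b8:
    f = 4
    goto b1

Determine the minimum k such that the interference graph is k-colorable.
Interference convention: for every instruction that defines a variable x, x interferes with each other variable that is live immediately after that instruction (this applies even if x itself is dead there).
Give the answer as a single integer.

def/use:
  b0 def {a} use ∅
  b1 def {b,c,r} use ∅
  b2 def {b,f} use {b,r}
  b3 def {c,f,r} use {r}
  b4 def {b} use {b,r}
  b5 def {b,n} use {b}
  b6 def {n} use ∅
  b7 def {f,n} use ∅
  b8 def {f} use ∅

Live sets:
  live b0: ∅→∅
  live b1: ∅→{b,r}
  live b2: {b,r}→∅
  live b3: {b,r}→{b,r}
  live b4: {b,r}→{b}
  live b5: {b}→∅
  live b6: ∅→∅
  live b7: ∅→∅
  live b8: ∅→∅

Conflict graph:
  a — ∅
  b — {c,f,n,r}
  c — {b,r}
  f — {b,r}
  n — {b}
  r — {b,c,f}

Registers:
  {b,c,r} pairwise interfere (3-clique) ⇒ χ ≥ 3
  3-colouring: R0={a,b}  R1={n,r}  R2={c,f}
  χ = 3

Answer: 3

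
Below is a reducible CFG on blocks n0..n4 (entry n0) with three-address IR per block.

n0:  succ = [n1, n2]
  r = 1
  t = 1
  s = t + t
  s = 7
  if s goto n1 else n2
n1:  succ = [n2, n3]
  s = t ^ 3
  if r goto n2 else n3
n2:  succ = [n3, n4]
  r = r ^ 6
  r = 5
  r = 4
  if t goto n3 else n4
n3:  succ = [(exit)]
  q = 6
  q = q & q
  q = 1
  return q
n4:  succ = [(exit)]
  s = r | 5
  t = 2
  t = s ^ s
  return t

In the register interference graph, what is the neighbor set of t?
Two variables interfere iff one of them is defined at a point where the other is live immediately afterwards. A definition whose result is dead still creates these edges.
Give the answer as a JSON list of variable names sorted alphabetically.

Answer: ["r", "s"]

Analysis:
def/use:
  n0 def {r,s,t} use ∅
  n1 def {s} use {r,t}
  n2 def {r} use {r,t}
  n3 def {q} use ∅
  n4 def {s,t} use {r}

Backward fixpoint:
  live n0: ∅→{r,t}
  live n1: {r,t}→{r,t}
  live n2: {r,t}→{r}
  live n3: ∅→∅
  live n4: {r}→∅

Interfere edges:
  q: ∅
  r: {s,t}
  s: {r,t}
  t: {r,s}

N(t) = ["r", "s"]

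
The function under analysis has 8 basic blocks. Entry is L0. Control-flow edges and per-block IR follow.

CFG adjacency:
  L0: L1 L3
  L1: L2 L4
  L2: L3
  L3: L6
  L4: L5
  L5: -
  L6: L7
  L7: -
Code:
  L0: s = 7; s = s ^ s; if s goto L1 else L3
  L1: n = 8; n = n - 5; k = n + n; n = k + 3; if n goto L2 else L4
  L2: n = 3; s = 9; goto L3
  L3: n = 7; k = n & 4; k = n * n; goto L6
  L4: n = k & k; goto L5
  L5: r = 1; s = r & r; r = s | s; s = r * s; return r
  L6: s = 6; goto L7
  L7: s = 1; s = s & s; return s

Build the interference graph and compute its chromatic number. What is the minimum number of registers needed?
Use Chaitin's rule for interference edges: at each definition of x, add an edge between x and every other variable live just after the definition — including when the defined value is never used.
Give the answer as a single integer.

Answer: 2

Analysis:
def/use:
  L0: {s} / ∅
  L1: {k,n} / ∅
  L2: {n,s} / ∅
  L3: {k,n} / ∅
  L4: {n} / {k}
  L5: {r,s} / ∅
  L6: {s} / ∅
  L7: {s} / ∅

Live sets:
  live L0: ∅→∅
  live L1: ∅→{k}
  live L2: ∅→∅
  live L3: ∅→∅
  live L4: {k}→∅
  live L5: ∅→∅
  live L6: ∅→∅
  live L7: ∅→∅

Conflict graph:
  k: {n}
  n: {k}
  r: {s}
  s: {r}

Registers:
  clique {k,n} ⇒ need ≥ 2
  assign k→r0 n→r1 r→r0 s→r1 — no edge inside a register ⇒ χ ≤ 2
  χ = 2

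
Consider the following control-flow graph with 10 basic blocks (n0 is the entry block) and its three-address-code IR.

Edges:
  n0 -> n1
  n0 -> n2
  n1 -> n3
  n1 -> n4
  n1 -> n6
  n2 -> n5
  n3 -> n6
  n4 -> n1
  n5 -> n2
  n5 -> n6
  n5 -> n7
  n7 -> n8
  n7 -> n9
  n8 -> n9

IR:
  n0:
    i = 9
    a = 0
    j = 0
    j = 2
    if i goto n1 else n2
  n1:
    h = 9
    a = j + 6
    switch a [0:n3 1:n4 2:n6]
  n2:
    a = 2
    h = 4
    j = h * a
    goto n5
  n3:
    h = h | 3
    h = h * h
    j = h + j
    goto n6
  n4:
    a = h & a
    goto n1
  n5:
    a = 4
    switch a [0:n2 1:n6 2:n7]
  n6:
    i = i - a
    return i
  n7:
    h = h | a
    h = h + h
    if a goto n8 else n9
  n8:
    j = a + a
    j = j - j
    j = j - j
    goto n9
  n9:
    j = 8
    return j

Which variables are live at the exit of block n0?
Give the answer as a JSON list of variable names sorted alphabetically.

Answer: ["i", "j"]

Derivation:
def/use:
  n0: {a,i,j} / ∅
  n1: {a,h} / {j}
  n2: {a,h,j} / ∅
  n3: {h,j} / {h,j}
  n4: {a} / {a,h}
  n5: {a} / ∅
  n6: {i} / {a,i}
  n7: {h} / {a,h}
  n8: {j} / {a}
  n9: {j} / ∅

Liveness:
  n0 li=∅ lo={i,j}
  n1 li={i,j} lo={a,h,i,j}
  n2 li={i} lo={h,i}
  n3 li={a,h,i,j} lo={a,i}
  n4 li={a,h,i,j} lo={i,j}
  n5 li={h,i} lo={a,h,i}
  n6 li={a,i} lo=∅
  n7 li={a,h} lo={a}
  n8 li={a} lo=∅
  n9 li=∅ lo=∅

live-out(n0) = ["i", "j"]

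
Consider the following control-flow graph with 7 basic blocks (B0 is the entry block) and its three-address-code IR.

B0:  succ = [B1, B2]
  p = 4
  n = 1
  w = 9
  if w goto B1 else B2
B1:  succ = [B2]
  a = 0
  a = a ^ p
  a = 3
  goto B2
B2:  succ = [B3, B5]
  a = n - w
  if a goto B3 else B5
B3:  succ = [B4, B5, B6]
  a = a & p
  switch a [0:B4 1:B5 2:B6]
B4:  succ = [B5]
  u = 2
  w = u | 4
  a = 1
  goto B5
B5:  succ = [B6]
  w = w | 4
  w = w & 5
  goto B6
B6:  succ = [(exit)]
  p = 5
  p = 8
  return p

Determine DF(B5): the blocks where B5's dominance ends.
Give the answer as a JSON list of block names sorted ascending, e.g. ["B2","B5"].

idom tree: B1←B0 B2←B0 B3←B2 B4←B3 B5←B2 B6←B2
Dom at joins:
  B2: preds {B0,B1}: {B0} ∩ {B0,B1} = {B0}; idom=B0
  B5: preds {B2,B3,B4}: {B0,B2} ∩ {B0,B2,B3} ∩ {B0,B2,B3,B4} = {B0,B2}; idom=B2
  B6: preds {B3,B5}: {B0,B2,B3} ∩ {B0,B2,B5} = {B0,B2}; idom=B2

DF walk-up:
  join B2 pred B0: · stop@B0
  join B2 pred B1: B1 stop@B0
  join B5 pred B2: · stop@B2
  join B5 pred B3: B3 stop@B2
  join B5 pred B4: B4→B3 stop@B2
  join B6 pred B3: B3 stop@B2
  join B6 pred B5: B5 stop@B2
  B0: DF=∅
  B1: DF={B2}
  B2: DF=∅
  B3: DF={B5,B6}
  B4: DF={B5}
  B5: DF={B6}
  B6: DF=∅

DF(B5) = ["B6"]

Answer: ["B6"]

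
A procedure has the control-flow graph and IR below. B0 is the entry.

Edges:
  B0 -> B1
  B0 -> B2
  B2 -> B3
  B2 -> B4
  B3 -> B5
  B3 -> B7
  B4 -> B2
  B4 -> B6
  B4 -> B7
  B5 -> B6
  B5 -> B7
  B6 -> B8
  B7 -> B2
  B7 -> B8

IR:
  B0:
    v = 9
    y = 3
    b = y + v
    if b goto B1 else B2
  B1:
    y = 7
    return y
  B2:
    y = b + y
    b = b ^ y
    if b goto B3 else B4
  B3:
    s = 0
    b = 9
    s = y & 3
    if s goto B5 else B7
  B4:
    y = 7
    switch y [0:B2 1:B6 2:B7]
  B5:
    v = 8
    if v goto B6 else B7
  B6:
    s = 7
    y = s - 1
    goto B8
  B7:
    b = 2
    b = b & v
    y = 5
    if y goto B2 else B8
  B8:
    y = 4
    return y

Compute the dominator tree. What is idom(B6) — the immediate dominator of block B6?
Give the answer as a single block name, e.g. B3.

Answer: B2

Working:
idom tree: B1←B0 B2←B0 B3←B2 B4←B2 B5←B3 B6←B2 B7←B2 B8←B2
Join-block Dom:
  B2: preds {B0,B4,B7}: {B0} ∩ {B0,B2,B4} ∩ {B0,B2,B7} = {B0}; idom=B0
  B6: preds {B4,B5}: {B0,B2,B4} ∩ {B0,B2,B3,B5} = {B0,B2}; idom=B2
  B7: preds {B3,B4,B5}: {B0,B2,B3} ∩ {B0,B2,B4} ∩ {B0,B2,B3,B5} = {B0,B2}; idom=B2
  B8: preds {B6,B7}: {B0,B2,B6} ∩ {B0,B2,B7} = {B0,B2}; idom=B2

idom(B6) = B2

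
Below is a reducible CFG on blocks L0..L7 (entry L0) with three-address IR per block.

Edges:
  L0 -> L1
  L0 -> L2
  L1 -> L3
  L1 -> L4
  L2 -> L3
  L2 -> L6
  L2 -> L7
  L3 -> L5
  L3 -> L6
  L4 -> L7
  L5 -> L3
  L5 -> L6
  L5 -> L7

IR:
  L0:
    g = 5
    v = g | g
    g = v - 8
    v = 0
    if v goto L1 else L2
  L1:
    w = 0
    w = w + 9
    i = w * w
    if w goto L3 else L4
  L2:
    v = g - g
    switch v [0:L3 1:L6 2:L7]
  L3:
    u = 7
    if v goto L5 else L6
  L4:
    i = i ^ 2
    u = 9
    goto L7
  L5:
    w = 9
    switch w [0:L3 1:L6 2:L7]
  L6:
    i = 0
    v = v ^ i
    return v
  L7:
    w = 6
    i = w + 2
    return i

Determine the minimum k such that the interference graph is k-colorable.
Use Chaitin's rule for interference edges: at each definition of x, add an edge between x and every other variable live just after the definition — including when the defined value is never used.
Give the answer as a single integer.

Per-block:
  L0: def={g,v} ue=∅
  L1: def={i,w} ue=∅
  L2: def={v} ue={g}
  L3: def={u} ue={v}
  L4: def={i,u} ue={i}
  L5: def={w} ue=∅
  L6: def={i,v} ue={v}
  L7: def={i,w} ue=∅

Live sets:
  L0: in=∅ out={g,v}
  L1: in={v} out={i,v}
  L2: in={g} out={v}
  L3: in={v} out={v}
  L4: in={i} out=∅
  L5: in={v} out={v}
  L6: in={v} out=∅
  L7: in=∅ out=∅

Interference:
  g — {v}
  i — {v,w}
  u — {v}
  v — {g,i,u,w}
  w — {i,v}

Colouring:
  lower bound: {i,v,w} mutually conflict ⇒ χ ≥ 3
  assign g→R1 i→R1 u→R1 v→R0 w→R2 — no edge inside a register ⇒ χ ≤ 3
  χ = 3

Answer: 3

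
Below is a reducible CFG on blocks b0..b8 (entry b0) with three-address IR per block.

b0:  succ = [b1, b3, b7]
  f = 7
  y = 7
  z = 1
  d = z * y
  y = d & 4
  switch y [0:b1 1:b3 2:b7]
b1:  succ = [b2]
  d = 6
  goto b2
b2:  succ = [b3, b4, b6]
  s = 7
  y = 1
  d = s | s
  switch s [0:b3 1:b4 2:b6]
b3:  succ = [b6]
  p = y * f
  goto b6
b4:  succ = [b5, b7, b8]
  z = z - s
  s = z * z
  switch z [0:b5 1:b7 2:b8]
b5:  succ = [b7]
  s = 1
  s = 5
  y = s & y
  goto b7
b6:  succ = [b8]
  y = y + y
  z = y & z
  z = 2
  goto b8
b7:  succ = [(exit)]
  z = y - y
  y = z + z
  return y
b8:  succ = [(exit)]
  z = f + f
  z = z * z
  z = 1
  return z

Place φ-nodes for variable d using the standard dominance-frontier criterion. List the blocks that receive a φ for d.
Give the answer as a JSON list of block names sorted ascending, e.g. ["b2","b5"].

Answer: ["b3", "b6", "b7", "b8"]

Derivation:
idom tree: b1←b0 b2←b1 b3←b0 b4←b2 b5←b4 b6←b0 b7←b0 b8←b0
Dom at joins:
  b3: preds {b0,b2}: {b0} ∩ {b0,b1,b2} = {b0}; idom=b0
  b6: preds {b2,b3}: {b0,b1,b2} ∩ {b0,b3} = {b0}; idom=b0
  b7: preds {b0,b4,b5}: {b0} ∩ {b0,b1,b2,b4} ∩ {b0,b1,b2,b4,b5} = {b0}; idom=b0
  b8: preds {b4,b6}: {b0,b1,b2,b4} ∩ {b0,b6} = {b0}; idom=b0

Frontier:
  b3←b0: walk · to b0
  b3←b2: walk b2→b1 to b0
  b6←b2: walk b2→b1 to b0
  b6←b3: walk b3 to b0
  b7←b0: walk · to b0
  b7←b4: walk b4→b2→b1 to b0
  b7←b5: walk b5→b4→b2→b1 to b0
  b8←b4: walk b4→b2→b1 to b0
  b8←b6: walk b6 to b0
  b0 → ∅
  b1 → {b3,b6,b7,b8}
  b2 → {b3,b6,b7,b8}
  b3 → {b6}
  b4 → {b7,b8}
  b5 → {b7}
  b6 → {b8}
  b7 → ∅
  b8 → ∅

φ for d: defs {b0,b1,b2}
  DF⁺ = {b3,b6,b7,b8}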